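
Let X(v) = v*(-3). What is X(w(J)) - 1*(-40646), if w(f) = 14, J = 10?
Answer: 40604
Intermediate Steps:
X(v) = -3*v
X(w(J)) - 1*(-40646) = -3*14 - 1*(-40646) = -42 + 40646 = 40604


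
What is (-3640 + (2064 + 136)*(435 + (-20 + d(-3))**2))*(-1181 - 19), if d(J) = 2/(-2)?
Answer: -2308272000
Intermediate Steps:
d(J) = -1 (d(J) = 2*(-1/2) = -1)
(-3640 + (2064 + 136)*(435 + (-20 + d(-3))**2))*(-1181 - 19) = (-3640 + (2064 + 136)*(435 + (-20 - 1)**2))*(-1181 - 19) = (-3640 + 2200*(435 + (-21)**2))*(-1200) = (-3640 + 2200*(435 + 441))*(-1200) = (-3640 + 2200*876)*(-1200) = (-3640 + 1927200)*(-1200) = 1923560*(-1200) = -2308272000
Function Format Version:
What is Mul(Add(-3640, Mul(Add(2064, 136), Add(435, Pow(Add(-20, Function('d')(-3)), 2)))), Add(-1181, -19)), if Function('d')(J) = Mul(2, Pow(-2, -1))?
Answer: -2308272000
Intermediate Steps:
Function('d')(J) = -1 (Function('d')(J) = Mul(2, Rational(-1, 2)) = -1)
Mul(Add(-3640, Mul(Add(2064, 136), Add(435, Pow(Add(-20, Function('d')(-3)), 2)))), Add(-1181, -19)) = Mul(Add(-3640, Mul(Add(2064, 136), Add(435, Pow(Add(-20, -1), 2)))), Add(-1181, -19)) = Mul(Add(-3640, Mul(2200, Add(435, Pow(-21, 2)))), -1200) = Mul(Add(-3640, Mul(2200, Add(435, 441))), -1200) = Mul(Add(-3640, Mul(2200, 876)), -1200) = Mul(Add(-3640, 1927200), -1200) = Mul(1923560, -1200) = -2308272000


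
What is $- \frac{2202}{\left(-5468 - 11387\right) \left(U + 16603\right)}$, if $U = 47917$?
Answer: $\frac{1101}{543742300} \approx 2.0249 \cdot 10^{-6}$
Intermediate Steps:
$- \frac{2202}{\left(-5468 - 11387\right) \left(U + 16603\right)} = - \frac{2202}{\left(-5468 - 11387\right) \left(47917 + 16603\right)} = - \frac{2202}{\left(-16855\right) 64520} = - \frac{2202}{-1087484600} = \left(-2202\right) \left(- \frac{1}{1087484600}\right) = \frac{1101}{543742300}$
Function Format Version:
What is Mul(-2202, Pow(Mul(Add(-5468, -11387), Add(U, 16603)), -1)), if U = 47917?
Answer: Rational(1101, 543742300) ≈ 2.0249e-6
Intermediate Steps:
Mul(-2202, Pow(Mul(Add(-5468, -11387), Add(U, 16603)), -1)) = Mul(-2202, Pow(Mul(Add(-5468, -11387), Add(47917, 16603)), -1)) = Mul(-2202, Pow(Mul(-16855, 64520), -1)) = Mul(-2202, Pow(-1087484600, -1)) = Mul(-2202, Rational(-1, 1087484600)) = Rational(1101, 543742300)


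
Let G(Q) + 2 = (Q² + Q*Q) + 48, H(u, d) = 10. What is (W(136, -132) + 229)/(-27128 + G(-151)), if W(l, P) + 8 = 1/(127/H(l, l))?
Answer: 28077/2352040 ≈ 0.011937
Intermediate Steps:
G(Q) = 46 + 2*Q² (G(Q) = -2 + ((Q² + Q*Q) + 48) = -2 + ((Q² + Q²) + 48) = -2 + (2*Q² + 48) = -2 + (48 + 2*Q²) = 46 + 2*Q²)
W(l, P) = -1006/127 (W(l, P) = -8 + 1/(127/10) = -8 + 10/127 = -1006/127)
(W(136, -132) + 229)/(-27128 + G(-151)) = (-1006/127 + 229)/(-27128 + (46 + 2*(-151)²)) = 28077/(127*(-27128 + (46 + 2*22801))) = 28077/(127*(-27128 + (46 + 45602))) = 28077/(127*(-27128 + 45648)) = (28077/127)/18520 = (28077/127)*(1/18520) = 28077/2352040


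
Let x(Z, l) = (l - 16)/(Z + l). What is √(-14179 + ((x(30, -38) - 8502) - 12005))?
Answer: 3*I*√15413/2 ≈ 186.22*I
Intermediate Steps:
x(Z, l) = (-16 + l)/(Z + l)
√(-14179 + ((x(30, -38) - 8502) - 12005)) = √(-14179 + (((-16 - 38)/(30 - 38) - 8502) - 12005)) = √(-14179 + ((-54/(-8) - 8502) - 12005)) = √(-14179 + ((-⅛*(-54) - 8502) - 12005)) = √(-14179 + ((27/4 - 8502) - 12005)) = √(-14179 + (-33981/4 - 12005)) = √(-14179 - 82001/4) = √(-138717/4) = 3*I*√15413/2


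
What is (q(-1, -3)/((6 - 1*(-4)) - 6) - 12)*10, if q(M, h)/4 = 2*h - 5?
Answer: -230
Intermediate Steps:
q(M, h) = -20 + 8*h (q(M, h) = 4*(2*h - 5) = 4*(-5 + 2*h) = -20 + 8*h)
(q(-1, -3)/((6 - 1*(-4)) - 6) - 12)*10 = ((-20 + 8*(-3))/((6 - 1*(-4)) - 6) - 12)*10 = ((-20 - 24)/((6 + 4) - 6) - 12)*10 = (-44/(10 - 6) - 12)*10 = (-44/4 - 12)*10 = (-44*1/4 - 12)*10 = (-11 - 12)*10 = -23*10 = -230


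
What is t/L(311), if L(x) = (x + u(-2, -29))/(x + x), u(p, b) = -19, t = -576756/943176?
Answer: -14947593/11475308 ≈ -1.3026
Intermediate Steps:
t = -48063/78598 (t = -576756*1/943176 = -48063/78598 ≈ -0.61150)
L(x) = (-19 + x)/(2*x) (L(x) = (x - 19)/(x + x) = (-19 + x)/((2*x)) = (-19 + x)*(1/(2*x)) = (-19 + x)/(2*x))
t/L(311) = -48063*622/(-19 + 311)/78598 = -48063/(78598*((1/2)*(1/311)*292)) = -48063/(78598*146/311) = -48063/78598*311/146 = -14947593/11475308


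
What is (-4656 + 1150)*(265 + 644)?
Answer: -3186954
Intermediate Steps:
(-4656 + 1150)*(265 + 644) = -3506*909 = -3186954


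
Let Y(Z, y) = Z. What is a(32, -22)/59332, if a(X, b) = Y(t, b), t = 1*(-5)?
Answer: -5/59332 ≈ -8.4272e-5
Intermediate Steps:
t = -5
a(X, b) = -5
a(32, -22)/59332 = -5/59332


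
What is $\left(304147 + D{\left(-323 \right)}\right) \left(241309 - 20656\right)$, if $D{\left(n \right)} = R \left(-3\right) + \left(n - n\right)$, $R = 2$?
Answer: $67109624073$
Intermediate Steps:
$D{\left(n \right)} = -6$ ($D{\left(n \right)} = 2 \left(-3\right) + \left(n - n\right) = -6 + 0 = -6$)
$\left(304147 + D{\left(-323 \right)}\right) \left(241309 - 20656\right) = \left(304147 - 6\right) \left(241309 - 20656\right) = 304141 \cdot 220653 = 67109624073$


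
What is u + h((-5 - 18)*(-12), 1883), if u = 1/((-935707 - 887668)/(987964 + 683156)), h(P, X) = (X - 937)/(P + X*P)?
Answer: -86723074933/94812582600 ≈ -0.91468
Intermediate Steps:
h(P, X) = (-937 + X)/(P + P*X)
u = -334224/364675 (u = 1/(-1823375/1671120) = 1/(-1823375*1/1671120) = 1/(-364675/334224) = -334224/364675 ≈ -0.91650)
u + h((-5 - 18)*(-12), 1883) = -334224/364675 + (-937 + 1883)/((((-5 - 18)*(-12)))*(1 + 1883)) = -334224/364675 + 946/(-23*(-12)*1884) = -334224/364675 + (1/1884)*946/276 = -334224/364675 + (1/276)*(1/1884)*946 = -334224/364675 + 473/259992 = -86723074933/94812582600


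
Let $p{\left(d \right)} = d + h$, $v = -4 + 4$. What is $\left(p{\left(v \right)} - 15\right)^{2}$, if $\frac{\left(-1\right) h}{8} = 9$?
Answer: $7569$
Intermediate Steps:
$h = -72$ ($h = \left(-8\right) 9 = -72$)
$v = 0$
$p{\left(d \right)} = -72 + d$ ($p{\left(d \right)} = d - 72 = -72 + d$)
$\left(p{\left(v \right)} - 15\right)^{2} = \left(\left(-72 + 0\right) - 15\right)^{2} = \left(-72 - 15\right)^{2} = \left(-87\right)^{2} = 7569$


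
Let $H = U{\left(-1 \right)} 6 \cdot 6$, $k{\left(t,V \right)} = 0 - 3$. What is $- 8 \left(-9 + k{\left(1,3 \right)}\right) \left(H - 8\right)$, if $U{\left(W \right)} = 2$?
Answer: $6144$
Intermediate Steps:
$k{\left(t,V \right)} = -3$ ($k{\left(t,V \right)} = 0 - 3 = -3$)
$H = 72$ ($H = 2 \cdot 6 \cdot 6 = 12 \cdot 6 = 72$)
$- 8 \left(-9 + k{\left(1,3 \right)}\right) \left(H - 8\right) = - 8 \left(-9 - 3\right) \left(72 - 8\right) = - 8 \left(\left(-12\right) 64\right) = \left(-8\right) \left(-768\right) = 6144$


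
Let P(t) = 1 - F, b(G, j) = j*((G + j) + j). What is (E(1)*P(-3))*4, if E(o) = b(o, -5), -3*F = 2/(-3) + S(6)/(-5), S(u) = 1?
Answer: 128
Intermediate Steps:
F = 13/45 (F = -(2/(-3) + 1/(-5))/3 = -(2*(-1/3) + 1*(-1/5))/3 = -(-2/3 - 1/5)/3 = -1/3*(-13/15) = 13/45 ≈ 0.28889)
b(G, j) = j*(G + 2*j)
E(o) = 50 - 5*o (E(o) = -5*(o + 2*(-5)) = -5*(o - 10) = -5*(-10 + o) = 50 - 5*o)
P(t) = 32/45 (P(t) = 1 - 1*13/45 = 1 - 13/45 = 32/45)
(E(1)*P(-3))*4 = ((50 - 5*1)*(32/45))*4 = ((50 - 5)*(32/45))*4 = (45*(32/45))*4 = 32*4 = 128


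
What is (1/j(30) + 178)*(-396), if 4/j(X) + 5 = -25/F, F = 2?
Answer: -137511/2 ≈ -68756.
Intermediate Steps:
j(X) = -8/35 (j(X) = 4/(-5 - 25/2) = 4/(-35/2) = 4*(-2/35) = -8/35)
(1/j(30) + 178)*(-396) = (1/(-8/35) + 178)*(-396) = (-35/8 + 178)*(-396) = (1389/8)*(-396) = -137511/2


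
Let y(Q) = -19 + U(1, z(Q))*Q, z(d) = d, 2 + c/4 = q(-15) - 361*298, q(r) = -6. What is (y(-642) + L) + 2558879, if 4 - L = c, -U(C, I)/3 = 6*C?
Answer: 3000764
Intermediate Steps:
c = -430344 (c = -8 + 4*(-6 - 361*298) = -8 + 4*(-6 - 107578) = -8 + 4*(-107584) = -8 - 430336 = -430344)
U(C, I) = -18*C
L = 430348 (L = 4 - 1*(-430344) = 4 + 430344 = 430348)
y(Q) = -19 - 18*Q (y(Q) = -19 + (-18*1)*Q = -19 - 18*Q)
(y(-642) + L) + 2558879 = ((-19 - 18*(-642)) + 430348) + 2558879 = ((-19 + 11556) + 430348) + 2558879 = (11537 + 430348) + 2558879 = 441885 + 2558879 = 3000764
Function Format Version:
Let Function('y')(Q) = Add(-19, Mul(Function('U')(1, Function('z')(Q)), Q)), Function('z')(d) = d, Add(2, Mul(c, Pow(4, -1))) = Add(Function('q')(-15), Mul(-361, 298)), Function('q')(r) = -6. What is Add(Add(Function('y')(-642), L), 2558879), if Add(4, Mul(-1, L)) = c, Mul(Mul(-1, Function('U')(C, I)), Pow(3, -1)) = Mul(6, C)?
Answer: 3000764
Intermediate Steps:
c = -430344 (c = Add(-8, Mul(4, Add(-6, Mul(-361, 298)))) = Add(-8, Mul(4, Add(-6, -107578))) = Add(-8, Mul(4, -107584)) = Add(-8, -430336) = -430344)
Function('U')(C, I) = Mul(-18, C) (Function('U')(C, I) = Mul(-3, Mul(6, C)) = Mul(-18, C))
L = 430348 (L = Add(4, Mul(-1, -430344)) = Add(4, 430344) = 430348)
Function('y')(Q) = Add(-19, Mul(-18, Q)) (Function('y')(Q) = Add(-19, Mul(Mul(-18, 1), Q)) = Add(-19, Mul(-18, Q)))
Add(Add(Function('y')(-642), L), 2558879) = Add(Add(Add(-19, Mul(-18, -642)), 430348), 2558879) = Add(Add(Add(-19, 11556), 430348), 2558879) = Add(Add(11537, 430348), 2558879) = Add(441885, 2558879) = 3000764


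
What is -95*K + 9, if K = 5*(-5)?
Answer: 2384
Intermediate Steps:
K = -25
-95*K + 9 = -95*(-25) + 9 = 2375 + 9 = 2384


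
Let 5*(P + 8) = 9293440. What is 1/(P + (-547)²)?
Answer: 1/2157889 ≈ 4.6342e-7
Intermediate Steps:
P = 1858680 (P = -8 + (⅕)*9293440 = -8 + 1858688 = 1858680)
1/(P + (-547)²) = 1/(1858680 + (-547)²) = 1/(1858680 + 299209) = 1/2157889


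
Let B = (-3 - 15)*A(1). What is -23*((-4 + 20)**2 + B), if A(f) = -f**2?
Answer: -6302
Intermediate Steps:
B = 18 (B = (-3 - 15)*(-1*1**2) = -(-18) = -18*(-1) = 18)
-23*((-4 + 20)**2 + B) = -23*((-4 + 20)**2 + 18) = -23*(16**2 + 18) = -23*(256 + 18) = -23*274 = -6302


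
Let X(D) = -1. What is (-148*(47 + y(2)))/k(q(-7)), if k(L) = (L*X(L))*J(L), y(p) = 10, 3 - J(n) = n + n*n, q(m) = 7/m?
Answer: -2812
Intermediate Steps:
J(n) = 3 - n - n**2 (J(n) = 3 - (n + n*n) = 3 - (n + n**2) = 3 + (-n - n**2) = 3 - n - n**2)
k(L) = -L*(3 - L - L**2) (k(L) = (L*(-1))*(3 - L - L**2) = (-L)*(3 - L - L**2) = -L*(3 - L - L**2))
(-148*(47 + y(2)))/k(q(-7)) = (-148*(47 + 10))/(((7/(-7))*(-3 + 7/(-7) + (7/(-7))**2))) = (-148*57)/(((7*(-1/7))*(-3 + 7*(-1/7) + (7*(-1/7))**2))) = -8436*(-1/(-3 - 1 + (-1)**2)) = -8436*(-1/(-3 - 1 + 1)) = -8436/((-1*(-3))) = -8436/3 = -8436*1/3 = -2812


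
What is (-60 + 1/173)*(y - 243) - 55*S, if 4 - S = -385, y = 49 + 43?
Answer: -2134106/173 ≈ -12336.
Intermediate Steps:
y = 92
S = 389 (S = 4 - 1*(-385) = 4 + 385 = 389)
(-60 + 1/173)*(y - 243) - 55*S = (-60 + 1/173)*(92 - 243) - 55*389 = (-60 + 1/173)*(-151) - 21395 = -10379/173*(-151) - 21395 = 1567229/173 - 21395 = -2134106/173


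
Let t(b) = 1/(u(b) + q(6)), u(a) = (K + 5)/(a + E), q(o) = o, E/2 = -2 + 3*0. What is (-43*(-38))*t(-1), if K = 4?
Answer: 8170/21 ≈ 389.05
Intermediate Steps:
E = -4 (E = 2*(-2 + 3*0) = 2*(-2 + 0) = 2*(-2) = -4)
u(a) = 9/(-4 + a) (u(a) = (4 + 5)/(a - 4) = 9/(-4 + a))
t(b) = 1/(6 + 9/(-4 + b)) (t(b) = 1/(9/(-4 + b) + 6) = 1/(6 + 9/(-4 + b)))
(-43*(-38))*t(-1) = (-43*(-38))*((-4 - 1)/(3*(-5 + 2*(-1)))) = 1634*((1/3)*(-5)/(-5 - 2)) = 1634*((1/3)*(-5)/(-7)) = 1634*((1/3)*(-1/7)*(-5)) = 1634*(5/21) = 8170/21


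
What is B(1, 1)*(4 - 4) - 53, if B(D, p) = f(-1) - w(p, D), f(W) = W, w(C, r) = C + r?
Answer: -53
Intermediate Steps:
B(D, p) = -1 - D - p (B(D, p) = -1 - (p + D) = -1 - (D + p) = -1 + (-D - p) = -1 - D - p)
B(1, 1)*(4 - 4) - 53 = (-1 - 1*1 - 1*1)*(4 - 4) - 53 = (-1 - 1 - 1)*0 - 53 = -3*0 - 53 = 0 - 53 = -53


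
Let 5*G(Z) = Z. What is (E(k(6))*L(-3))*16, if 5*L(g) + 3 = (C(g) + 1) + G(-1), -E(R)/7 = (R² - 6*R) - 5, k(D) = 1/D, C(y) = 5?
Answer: 16856/45 ≈ 374.58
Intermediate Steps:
G(Z) = Z/5
E(R) = 35 - 7*R² + 42*R (E(R) = -7*((R² - 6*R) - 5) = -7*(-5 + R² - 6*R) = 35 - 7*R² + 42*R)
L(g) = 14/25 (L(g) = -⅗ + ((5 + 1) + (⅕)*(-1))/5 = -⅗ + (6 - ⅕)/5 = -⅗ + (⅕)*(29/5) = -⅗ + 29/25 = 14/25)
(E(k(6))*L(-3))*16 = ((35 - 7*(1/6)² + 42/6)*(14/25))*16 = ((35 - 7*(⅙)² + 42*(⅙))*(14/25))*16 = ((35 - 7*1/36 + 7)*(14/25))*16 = ((35 - 7/36 + 7)*(14/25))*16 = ((1505/36)*(14/25))*16 = (2107/90)*16 = 16856/45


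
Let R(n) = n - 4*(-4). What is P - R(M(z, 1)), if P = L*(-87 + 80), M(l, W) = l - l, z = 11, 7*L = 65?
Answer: -81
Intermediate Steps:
L = 65/7 (L = (⅐)*65 = 65/7 ≈ 9.2857)
M(l, W) = 0
R(n) = 16 + n (R(n) = n + 16 = 16 + n)
P = -65 (P = 65*(-87 + 80)/7 = (65/7)*(-7) = -65)
P - R(M(z, 1)) = -65 - (16 + 0) = -65 - 1*16 = -65 - 16 = -81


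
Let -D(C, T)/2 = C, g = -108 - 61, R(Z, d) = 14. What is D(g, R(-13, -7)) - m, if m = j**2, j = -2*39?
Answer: -5746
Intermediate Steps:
j = -78
g = -169
D(C, T) = -2*C
m = 6084 (m = (-78)**2 = 6084)
D(g, R(-13, -7)) - m = -2*(-169) - 1*6084 = 338 - 6084 = -5746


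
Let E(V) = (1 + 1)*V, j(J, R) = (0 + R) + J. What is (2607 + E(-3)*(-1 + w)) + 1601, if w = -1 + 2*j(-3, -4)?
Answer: 4304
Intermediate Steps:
j(J, R) = J + R (j(J, R) = R + J = J + R)
w = -15 (w = -1 + 2*(-3 - 4) = -1 + 2*(-7) = -1 - 14 = -15)
E(V) = 2*V
(2607 + E(-3)*(-1 + w)) + 1601 = (2607 + (2*(-3))*(-1 - 15)) + 1601 = (2607 - 6*(-16)) + 1601 = (2607 + 96) + 1601 = 2703 + 1601 = 4304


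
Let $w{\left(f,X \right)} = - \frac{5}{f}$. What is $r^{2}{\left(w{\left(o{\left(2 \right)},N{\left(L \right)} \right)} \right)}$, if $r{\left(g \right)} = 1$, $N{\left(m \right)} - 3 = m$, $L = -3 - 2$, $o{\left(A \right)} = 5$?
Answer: $1$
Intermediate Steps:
$L = -5$ ($L = -3 - 2 = -5$)
$N{\left(m \right)} = 3 + m$
$r^{2}{\left(w{\left(o{\left(2 \right)},N{\left(L \right)} \right)} \right)} = 1^{2} = 1$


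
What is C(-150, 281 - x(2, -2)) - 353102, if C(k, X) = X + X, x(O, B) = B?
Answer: -352536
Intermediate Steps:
C(k, X) = 2*X
C(-150, 281 - x(2, -2)) - 353102 = 2*(281 - 1*(-2)) - 353102 = 2*(281 + 2) - 353102 = 2*283 - 353102 = 566 - 353102 = -352536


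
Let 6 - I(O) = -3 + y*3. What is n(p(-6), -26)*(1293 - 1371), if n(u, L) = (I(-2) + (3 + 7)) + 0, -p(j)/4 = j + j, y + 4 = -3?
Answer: -3120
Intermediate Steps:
y = -7 (y = -4 - 3 = -7)
I(O) = 30 (I(O) = 6 - (-3 - 7*3) = 6 - (-3 - 21) = 6 - 1*(-24) = 6 + 24 = 30)
p(j) = -8*j (p(j) = -4*(j + j) = -8*j)
n(u, L) = 40 (n(u, L) = (30 + (3 + 7)) + 0 = (30 + 10) + 0 = 40 + 0 = 40)
n(p(-6), -26)*(1293 - 1371) = 40*(1293 - 1371) = 40*(-78) = -3120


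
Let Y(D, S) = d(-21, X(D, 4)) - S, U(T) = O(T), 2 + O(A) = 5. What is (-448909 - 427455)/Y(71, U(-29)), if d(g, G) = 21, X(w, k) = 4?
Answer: -438182/9 ≈ -48687.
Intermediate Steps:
O(A) = 3 (O(A) = -2 + 5 = 3)
U(T) = 3
Y(D, S) = 21 - S
(-448909 - 427455)/Y(71, U(-29)) = (-448909 - 427455)/(21 - 1*3) = -876364/(21 - 3) = -876364/18 = -876364*1/18 = -438182/9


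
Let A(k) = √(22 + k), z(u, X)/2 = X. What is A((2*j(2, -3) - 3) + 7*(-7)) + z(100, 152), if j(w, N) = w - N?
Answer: 304 + 2*I*√5 ≈ 304.0 + 4.4721*I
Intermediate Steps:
z(u, X) = 2*X
A((2*j(2, -3) - 3) + 7*(-7)) + z(100, 152) = √(22 + ((2*(2 - 1*(-3)) - 3) + 7*(-7))) + 2*152 = √(22 + ((2*(2 + 3) - 3) - 49)) + 304 = √(22 + ((2*5 - 3) - 49)) + 304 = √(22 + ((10 - 3) - 49)) + 304 = √(22 + (7 - 49)) + 304 = √(22 - 42) + 304 = √(-20) + 304 = 2*I*√5 + 304 = 304 + 2*I*√5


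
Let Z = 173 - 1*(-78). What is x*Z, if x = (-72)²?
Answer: 1301184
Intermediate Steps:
x = 5184
Z = 251 (Z = 173 + 78 = 251)
x*Z = 5184*251 = 1301184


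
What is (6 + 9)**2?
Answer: 225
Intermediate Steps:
(6 + 9)**2 = 15**2 = 225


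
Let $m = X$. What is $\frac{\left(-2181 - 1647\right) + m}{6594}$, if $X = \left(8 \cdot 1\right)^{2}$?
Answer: $- \frac{1882}{3297} \approx -0.57082$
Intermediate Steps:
$X = 64$ ($X = 8^{2} = 64$)
$m = 64$
$\frac{\left(-2181 - 1647\right) + m}{6594} = \frac{\left(-2181 - 1647\right) + 64}{6594} = \left(-3828 + 64\right) \frac{1}{6594} = \left(-3764\right) \frac{1}{6594} = - \frac{1882}{3297}$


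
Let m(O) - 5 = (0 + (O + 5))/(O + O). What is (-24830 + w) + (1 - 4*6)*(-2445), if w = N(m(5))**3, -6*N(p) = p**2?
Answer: 31189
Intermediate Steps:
m(O) = 5 + (5 + O)/(2*O) (m(O) = 5 + (0 + (O + 5))/(O + O) = 5 + (0 + (5 + O))/((2*O)) = 5 + (5 + O)*(1/(2*O)) = 5 + (5 + O)/(2*O))
N(p) = -p**2/6
w = -216 (w = (-(5 + 11*5)**2/100/6)**3 = (-(5 + 55)**2/100/6)**3 = (-((1/2)*(1/5)*60)**2/6)**3 = (-1/6*6**2)**3 = (-1/6*36)**3 = (-6)**3 = -216)
(-24830 + w) + (1 - 4*6)*(-2445) = (-24830 - 216) + (1 - 4*6)*(-2445) = -25046 + (1 - 24)*(-2445) = -25046 - 23*(-2445) = -25046 + 56235 = 31189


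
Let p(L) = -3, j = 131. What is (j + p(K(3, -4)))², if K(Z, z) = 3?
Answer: 16384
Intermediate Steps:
(j + p(K(3, -4)))² = (131 - 3)² = 128² = 16384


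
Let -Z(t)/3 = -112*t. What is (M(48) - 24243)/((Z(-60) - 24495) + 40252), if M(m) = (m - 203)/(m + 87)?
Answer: 654592/118881 ≈ 5.5063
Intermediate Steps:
Z(t) = 336*t (Z(t) = -(-336)*t = 336*t)
M(m) = (-203 + m)/(87 + m)
(M(48) - 24243)/((Z(-60) - 24495) + 40252) = ((-203 + 48)/(87 + 48) - 24243)/((336*(-60) - 24495) + 40252) = (-155/135 - 24243)/((-20160 - 24495) + 40252) = ((1/135)*(-155) - 24243)/(-44655 + 40252) = (-31/27 - 24243)/(-4403) = -654592/27*(-1/4403) = 654592/118881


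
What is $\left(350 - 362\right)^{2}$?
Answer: $144$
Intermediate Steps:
$\left(350 - 362\right)^{2} = \left(-12\right)^{2} = 144$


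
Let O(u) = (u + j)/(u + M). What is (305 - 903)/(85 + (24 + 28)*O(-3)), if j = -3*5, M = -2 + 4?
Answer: -598/1021 ≈ -0.58570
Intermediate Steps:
M = 2
j = -15
O(u) = (-15 + u)/(2 + u) (O(u) = (u - 15)/(u + 2) = (-15 + u)/(2 + u))
(305 - 903)/(85 + (24 + 28)*O(-3)) = (305 - 903)/(85 + (24 + 28)*((-15 - 3)/(2 - 3))) = -598/(85 + 52*(-18/(-1))) = -598/(85 + 52*(-1*(-18))) = -598/(85 + 52*18) = -598/(85 + 936) = -598/1021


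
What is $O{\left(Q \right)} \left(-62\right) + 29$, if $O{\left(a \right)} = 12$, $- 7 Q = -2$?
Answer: $-715$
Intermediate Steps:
$Q = \frac{2}{7}$ ($Q = \left(- \frac{1}{7}\right) \left(-2\right) = \frac{2}{7} \approx 0.28571$)
$O{\left(Q \right)} \left(-62\right) + 29 = 12 \left(-62\right) + 29 = -744 + 29 = -715$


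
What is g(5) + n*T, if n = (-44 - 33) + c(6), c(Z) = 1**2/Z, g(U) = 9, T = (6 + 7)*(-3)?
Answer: 6011/2 ≈ 3005.5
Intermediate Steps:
T = -39 (T = 13*(-3) = -39)
c(Z) = 1/Z
n = -461/6 (n = (-44 - 33) + 1/6 = -77 + 1/6 = -461/6 ≈ -76.833)
g(5) + n*T = 9 - 461/6*(-39) = 9 + 5993/2 = 6011/2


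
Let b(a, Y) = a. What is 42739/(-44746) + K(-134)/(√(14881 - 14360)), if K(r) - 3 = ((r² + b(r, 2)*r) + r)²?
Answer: -42739/44746 + 1280065287*√521/521 ≈ 5.6081e+7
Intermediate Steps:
K(r) = 3 + (r + 2*r²)² (K(r) = 3 + ((r² + r*r) + r)² = 3 + ((r² + r²) + r)² = 3 + (2*r² + r)² = 3 + (r + 2*r²)²)
42739/(-44746) + K(-134)/(√(14881 - 14360)) = 42739/(-44746) + (3 + (-134)²*(1 + 2*(-134))²)/(√(14881 - 14360)) = 42739*(-1/44746) + (3 + 17956*(1 - 268)²)/(√521) = -42739/44746 + (3 + 17956*(-267)²)*(√521/521) = -42739/44746 + (3 + 17956*71289)*(√521/521) = -42739/44746 + (3 + 1280065284)*(√521/521) = -42739/44746 + 1280065287*(√521/521) = -42739/44746 + 1280065287*√521/521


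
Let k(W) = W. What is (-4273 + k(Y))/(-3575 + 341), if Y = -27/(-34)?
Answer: 13205/9996 ≈ 1.3210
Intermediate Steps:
Y = 27/34 (Y = -27*(-1/34) = 27/34 ≈ 0.79412)
(-4273 + k(Y))/(-3575 + 341) = (-4273 + 27/34)/(-3575 + 341) = -145255/34/(-3234) = -145255/34*(-1/3234) = 13205/9996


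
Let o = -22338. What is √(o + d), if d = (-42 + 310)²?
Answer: √49486 ≈ 222.45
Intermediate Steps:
d = 71824 (d = 268² = 71824)
√(o + d) = √(-22338 + 71824) = √49486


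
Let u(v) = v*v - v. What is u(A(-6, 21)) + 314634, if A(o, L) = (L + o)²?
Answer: 365034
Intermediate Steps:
u(v) = v² - v
u(A(-6, 21)) + 314634 = (21 - 6)²*(-1 + (21 - 6)²) + 314634 = 15²*(-1 + 15²) + 314634 = 225*(-1 + 225) + 314634 = 225*224 + 314634 = 50400 + 314634 = 365034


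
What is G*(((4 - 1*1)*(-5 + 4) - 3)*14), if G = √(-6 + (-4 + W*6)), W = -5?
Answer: -168*I*√10 ≈ -531.26*I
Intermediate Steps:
G = 2*I*√10 (G = √(-6 + (-4 - 5*6)) = √(-6 + (-4 - 30)) = √(-6 - 34) = √(-40) = 2*I*√10 ≈ 6.3246*I)
G*(((4 - 1*1)*(-5 + 4) - 3)*14) = (2*I*√10)*(((4 - 1*1)*(-5 + 4) - 3)*14) = (2*I*√10)*(((4 - 1)*(-1) - 3)*14) = (2*I*√10)*((3*(-1) - 3)*14) = (2*I*√10)*((-3 - 3)*14) = (2*I*√10)*(-6*14) = (2*I*√10)*(-84) = -168*I*√10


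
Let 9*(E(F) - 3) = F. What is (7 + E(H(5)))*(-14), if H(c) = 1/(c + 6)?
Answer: -13874/99 ≈ -140.14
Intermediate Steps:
H(c) = 1/(6 + c)
E(F) = 3 + F/9
(7 + E(H(5)))*(-14) = (7 + (3 + 1/(9*(6 + 5))))*(-14) = (7 + (3 + (⅑)/11))*(-14) = (7 + (3 + (⅑)*(1/11)))*(-14) = (7 + (3 + 1/99))*(-14) = (7 + 298/99)*(-14) = (991/99)*(-14) = -13874/99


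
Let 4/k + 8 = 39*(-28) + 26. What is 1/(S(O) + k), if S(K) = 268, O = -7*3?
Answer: 537/143914 ≈ 0.0037314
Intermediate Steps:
O = -21
k = -2/537 (k = 4/(-8 + (39*(-28) + 26)) = 4/(-8 + (-1092 + 26)) = 4/(-8 - 1066) = 4/(-1074) = 4*(-1/1074) = -2/537 ≈ -0.0037244)
1/(S(O) + k) = 1/(268 - 2/537) = 1/(143914/537) = 537/143914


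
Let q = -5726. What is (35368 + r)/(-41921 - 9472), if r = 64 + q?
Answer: -9902/17131 ≈ -0.57802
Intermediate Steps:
r = -5662 (r = 64 - 5726 = -5662)
(35368 + r)/(-41921 - 9472) = (35368 - 5662)/(-41921 - 9472) = 29706/(-51393) = 29706*(-1/51393) = -9902/17131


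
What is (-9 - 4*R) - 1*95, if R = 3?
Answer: -116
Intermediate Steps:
(-9 - 4*R) - 1*95 = (-9 - 4*3) - 1*95 = (-9 - 12) - 95 = -21 - 95 = -116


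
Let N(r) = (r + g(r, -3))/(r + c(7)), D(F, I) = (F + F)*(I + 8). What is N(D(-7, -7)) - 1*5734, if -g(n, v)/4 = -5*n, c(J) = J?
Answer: -5692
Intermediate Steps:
D(F, I) = 2*F*(8 + I) (D(F, I) = (2*F)*(8 + I) = 2*F*(8 + I))
g(n, v) = 20*n (g(n, v) = -(-20)*n = 20*n)
N(r) = 21*r/(7 + r) (N(r) = (r + 20*r)/(r + 7) = (21*r)/(7 + r) = 21*r/(7 + r))
N(D(-7, -7)) - 1*5734 = 21*(2*(-7)*(8 - 7))/(7 + 2*(-7)*(8 - 7)) - 1*5734 = 21*(2*(-7)*1)/(7 + 2*(-7)*1) - 5734 = 21*(-14)/(7 - 14) - 5734 = 21*(-14)/(-7) - 5734 = 21*(-14)*(-⅐) - 5734 = 42 - 5734 = -5692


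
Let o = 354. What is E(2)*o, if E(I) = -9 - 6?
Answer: -5310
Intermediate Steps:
E(I) = -15
E(2)*o = -15*354 = -5310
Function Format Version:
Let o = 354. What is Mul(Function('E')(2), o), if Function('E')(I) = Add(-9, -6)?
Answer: -5310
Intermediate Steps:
Function('E')(I) = -15
Mul(Function('E')(2), o) = Mul(-15, 354) = -5310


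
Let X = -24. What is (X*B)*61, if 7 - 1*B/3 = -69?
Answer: -333792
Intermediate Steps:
B = 228 (B = 21 - 3*(-69) = 21 + 207 = 228)
(X*B)*61 = -24*228*61 = -5472*61 = -333792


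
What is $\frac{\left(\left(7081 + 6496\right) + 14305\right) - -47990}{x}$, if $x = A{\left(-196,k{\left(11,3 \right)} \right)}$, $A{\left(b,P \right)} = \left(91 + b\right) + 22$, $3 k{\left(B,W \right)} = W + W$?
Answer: $- \frac{75872}{83} \approx -914.12$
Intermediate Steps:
$k{\left(B,W \right)} = \frac{2 W}{3}$ ($k{\left(B,W \right)} = \frac{W + W}{3} = \frac{2 W}{3}$)
$A{\left(b,P \right)} = 113 + b$
$x = -83$ ($x = 113 - 196 = -83$)
$\frac{\left(\left(7081 + 6496\right) + 14305\right) - -47990}{x} = \frac{\left(\left(7081 + 6496\right) + 14305\right) - -47990}{-83} = \left(\left(13577 + 14305\right) + 47990\right) \left(- \frac{1}{83}\right) = \left(27882 + 47990\right) \left(- \frac{1}{83}\right) = 75872 \left(- \frac{1}{83}\right) = - \frac{75872}{83}$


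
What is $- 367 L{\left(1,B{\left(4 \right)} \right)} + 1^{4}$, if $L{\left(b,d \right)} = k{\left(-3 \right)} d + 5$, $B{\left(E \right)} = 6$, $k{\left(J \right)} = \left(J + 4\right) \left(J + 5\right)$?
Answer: $-6238$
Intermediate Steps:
$k{\left(J \right)} = \left(4 + J\right) \left(5 + J\right)$
$L{\left(b,d \right)} = 5 + 2 d$ ($L{\left(b,d \right)} = \left(20 + \left(-3\right)^{2} + 9 \left(-3\right)\right) d + 5 = \left(20 + 9 - 27\right) d + 5 = 2 d + 5 = 5 + 2 d$)
$- 367 L{\left(1,B{\left(4 \right)} \right)} + 1^{4} = - 367 \left(5 + 2 \cdot 6\right) + 1^{4} = - 367 \left(5 + 12\right) + 1 = \left(-367\right) 17 + 1 = -6239 + 1 = -6238$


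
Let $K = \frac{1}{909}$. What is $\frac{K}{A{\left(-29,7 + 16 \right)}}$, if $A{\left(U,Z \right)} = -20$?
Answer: $- \frac{1}{18180} \approx -5.5005 \cdot 10^{-5}$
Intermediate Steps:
$K = \frac{1}{909} \approx 0.0011001$
$\frac{K}{A{\left(-29,7 + 16 \right)}} = \frac{1}{909 \left(-20\right)} = \frac{1}{909} \left(- \frac{1}{20}\right) = - \frac{1}{18180}$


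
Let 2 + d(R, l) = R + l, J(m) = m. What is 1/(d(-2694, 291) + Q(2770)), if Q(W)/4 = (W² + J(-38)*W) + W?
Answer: 1/30279235 ≈ 3.3026e-8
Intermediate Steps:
d(R, l) = -2 + R + l (d(R, l) = -2 + (R + l) = -2 + R + l)
Q(W) = -148*W + 4*W² (Q(W) = 4*((W² - 38*W) + W) = 4*(W² - 37*W) = -148*W + 4*W²)
1/(d(-2694, 291) + Q(2770)) = 1/((-2 - 2694 + 291) + 4*2770*(-37 + 2770)) = 1/(-2405 + 4*2770*2733) = 1/(-2405 + 30281640) = 1/30279235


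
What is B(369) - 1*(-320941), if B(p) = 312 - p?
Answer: 320884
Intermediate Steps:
B(369) - 1*(-320941) = (312 - 1*369) - 1*(-320941) = (312 - 369) + 320941 = -57 + 320941 = 320884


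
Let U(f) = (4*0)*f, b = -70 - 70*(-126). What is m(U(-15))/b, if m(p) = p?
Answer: 0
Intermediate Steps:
b = 8750 (b = -70 + 8820 = 8750)
U(f) = 0 (U(f) = 0*f = 0)
m(U(-15))/b = 0/8750 = 0*(1/8750) = 0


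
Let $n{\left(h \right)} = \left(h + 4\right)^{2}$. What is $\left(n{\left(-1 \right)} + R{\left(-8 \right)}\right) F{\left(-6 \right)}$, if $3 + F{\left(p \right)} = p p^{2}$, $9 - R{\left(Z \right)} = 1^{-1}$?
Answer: $-3723$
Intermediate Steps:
$n{\left(h \right)} = \left(4 + h\right)^{2}$
$R{\left(Z \right)} = 8$ ($R{\left(Z \right)} = 9 - 1^{-1} = 9 - 1 = 8$)
$F{\left(p \right)} = -3 + p^{3}$ ($F{\left(p \right)} = -3 + p p^{2} = -3 + p^{3}$)
$\left(n{\left(-1 \right)} + R{\left(-8 \right)}\right) F{\left(-6 \right)} = \left(\left(4 - 1\right)^{2} + 8\right) \left(-3 + \left(-6\right)^{3}\right) = \left(3^{2} + 8\right) \left(-3 - 216\right) = \left(9 + 8\right) \left(-219\right) = 17 \left(-219\right) = -3723$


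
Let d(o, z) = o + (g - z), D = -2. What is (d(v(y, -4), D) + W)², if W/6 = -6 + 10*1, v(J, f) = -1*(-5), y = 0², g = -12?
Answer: 361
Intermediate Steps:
y = 0
v(J, f) = 5
W = 24 (W = 6*(-6 + 10*1) = 6*(-6 + 10) = 6*4 = 24)
d(o, z) = -12 + o - z (d(o, z) = o + (-12 - z) = -12 + o - z)
(d(v(y, -4), D) + W)² = ((-12 + 5 - 1*(-2)) + 24)² = ((-12 + 5 + 2) + 24)² = (-5 + 24)² = 19² = 361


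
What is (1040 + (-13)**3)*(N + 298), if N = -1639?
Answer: 1551537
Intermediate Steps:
(1040 + (-13)**3)*(N + 298) = (1040 + (-13)**3)*(-1639 + 298) = (1040 - 2197)*(-1341) = -1157*(-1341) = 1551537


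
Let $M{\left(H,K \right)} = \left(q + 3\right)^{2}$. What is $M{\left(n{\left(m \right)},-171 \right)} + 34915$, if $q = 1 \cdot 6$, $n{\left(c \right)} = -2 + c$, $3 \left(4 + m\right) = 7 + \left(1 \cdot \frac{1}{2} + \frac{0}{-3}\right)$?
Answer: $34996$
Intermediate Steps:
$m = - \frac{3}{2}$ ($m = -4 + \frac{7 + \left(1 \cdot \frac{1}{2} + \frac{0}{-3}\right)}{3} = -4 + \frac{7 + \left(1 \cdot \frac{1}{2} + 0 \left(- \frac{1}{3}\right)\right)}{3} = -4 + \frac{7 + \left(\frac{1}{2} + 0\right)}{3} = -4 + \frac{7 + \frac{1}{2}}{3} = -4 + \frac{1}{3} \cdot \frac{15}{2} = -4 + \frac{5}{2} = - \frac{3}{2} \approx -1.5$)
$q = 6$
$M{\left(H,K \right)} = 81$ ($M{\left(H,K \right)} = \left(6 + 3\right)^{2} = 9^{2} = 81$)
$M{\left(n{\left(m \right)},-171 \right)} + 34915 = 81 + 34915 = 34996$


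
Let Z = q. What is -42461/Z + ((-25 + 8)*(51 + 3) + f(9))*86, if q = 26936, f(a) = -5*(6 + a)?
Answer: -2300322989/26936 ≈ -85400.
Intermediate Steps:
f(a) = -30 - 5*a
Z = 26936
-42461/Z + ((-25 + 8)*(51 + 3) + f(9))*86 = -42461/26936 + ((-25 + 8)*(51 + 3) + (-30 - 5*9))*86 = -42461*1/26936 + (-17*54 + (-30 - 45))*86 = -42461/26936 + (-918 - 75)*86 = -42461/26936 - 993*86 = -42461/26936 - 85398 = -2300322989/26936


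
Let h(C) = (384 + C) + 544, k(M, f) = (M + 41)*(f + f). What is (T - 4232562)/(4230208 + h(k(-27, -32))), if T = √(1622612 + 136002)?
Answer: -705427/705040 + 143*√86/4230240 ≈ -1.0002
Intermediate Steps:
k(M, f) = 2*f*(41 + M) (k(M, f) = (41 + M)*(2*f) = 2*f*(41 + M))
T = 143*√86 (T = √1758614 = 143*√86 ≈ 1326.1)
h(C) = 928 + C
(T - 4232562)/(4230208 + h(k(-27, -32))) = (143*√86 - 4232562)/(4230208 + (928 + 2*(-32)*(41 - 27))) = (-4232562 + 143*√86)/(4230208 + (928 + 2*(-32)*14)) = (-4232562 + 143*√86)/(4230208 + (928 - 896)) = (-4232562 + 143*√86)/(4230208 + 32) = (-4232562 + 143*√86)/4230240 = (-4232562 + 143*√86)*(1/4230240) = -705427/705040 + 143*√86/4230240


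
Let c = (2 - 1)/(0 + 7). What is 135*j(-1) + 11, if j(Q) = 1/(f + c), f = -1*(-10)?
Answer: 1726/71 ≈ 24.310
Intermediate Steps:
f = 10
c = ⅐ (c = 1/7 = 1*(⅐) = ⅐ ≈ 0.14286)
j(Q) = 7/71 (j(Q) = 1/(10 + ⅐) = 1/(71/7) = 7/71)
135*j(-1) + 11 = 135*(7/71) + 11 = 945/71 + 11 = 1726/71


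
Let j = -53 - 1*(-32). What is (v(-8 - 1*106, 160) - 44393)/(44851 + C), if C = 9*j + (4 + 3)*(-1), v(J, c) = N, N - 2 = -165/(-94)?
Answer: -1390863/1399190 ≈ -0.99405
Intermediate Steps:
j = -21 (j = -53 + 32 = -21)
N = 353/94 (N = 2 - 165/(-94) = 2 - 165*(-1/94) = 2 + 165/94 = 353/94 ≈ 3.7553)
v(J, c) = 353/94
C = -196 (C = 9*(-21) + (4 + 3)*(-1) = -189 + 7*(-1) = -189 - 7 = -196)
(v(-8 - 1*106, 160) - 44393)/(44851 + C) = (353/94 - 44393)/(44851 - 196) = -4172589/94/44655 = -4172589/94*1/44655 = -1390863/1399190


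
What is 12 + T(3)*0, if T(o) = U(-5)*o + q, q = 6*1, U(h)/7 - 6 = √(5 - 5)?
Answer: 12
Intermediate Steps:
U(h) = 42 (U(h) = 42 + 7*√(5 - 5) = 42 + 7*√0 = 42 + 7*0 = 42 + 0 = 42)
q = 6
T(o) = 6 + 42*o (T(o) = 42*o + 6 = 6 + 42*o)
12 + T(3)*0 = 12 + (6 + 42*3)*0 = 12 + (6 + 126)*0 = 12 + 132*0 = 12 + 0 = 12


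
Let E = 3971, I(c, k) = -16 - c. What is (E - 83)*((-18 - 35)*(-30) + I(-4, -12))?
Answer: 6135264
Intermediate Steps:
(E - 83)*((-18 - 35)*(-30) + I(-4, -12)) = (3971 - 83)*((-18 - 35)*(-30) + (-16 - 1*(-4))) = 3888*(-53*(-30) + (-16 + 4)) = 3888*(1590 - 12) = 3888*1578 = 6135264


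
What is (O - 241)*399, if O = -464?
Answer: -281295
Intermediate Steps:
(O - 241)*399 = (-464 - 241)*399 = -705*399 = -281295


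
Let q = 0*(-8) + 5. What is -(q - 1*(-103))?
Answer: -108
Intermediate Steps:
q = 5 (q = 0 + 5 = 5)
-(q - 1*(-103)) = -(5 - 1*(-103)) = -(5 + 103) = -1*108 = -108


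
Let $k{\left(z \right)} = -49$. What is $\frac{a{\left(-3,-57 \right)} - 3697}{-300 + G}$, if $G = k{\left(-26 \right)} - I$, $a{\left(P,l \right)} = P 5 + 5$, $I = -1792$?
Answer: $- \frac{3707}{1443} \approx -2.569$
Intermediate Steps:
$a{\left(P,l \right)} = 5 + 5 P$ ($a{\left(P,l \right)} = 5 P + 5 = 5 + 5 P$)
$G = 1743$ ($G = -49 - -1792 = -49 + 1792 = 1743$)
$\frac{a{\left(-3,-57 \right)} - 3697}{-300 + G} = \frac{\left(5 + 5 \left(-3\right)\right) - 3697}{-300 + 1743} = \frac{\left(5 - 15\right) - 3697}{1443} = \left(-10 - 3697\right) \frac{1}{1443} = \left(-3707\right) \frac{1}{1443} = - \frac{3707}{1443}$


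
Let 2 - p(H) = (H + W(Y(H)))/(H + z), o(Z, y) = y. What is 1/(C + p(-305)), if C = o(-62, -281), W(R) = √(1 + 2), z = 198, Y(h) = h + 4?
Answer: -3226906/909504961 - 107*√3/909504961 ≈ -0.0035482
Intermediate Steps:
Y(h) = 4 + h
W(R) = √3
C = -281
p(H) = 2 - (H + √3)/(198 + H) (p(H) = 2 - (H + √3)/(H + 198) = 2 - (H + √3)/(198 + H))
1/(C + p(-305)) = 1/(-281 + (396 - 305 - √3)/(198 - 305)) = 1/(-281 + (91 - √3)/(-107)) = 1/(-281 - (91 - √3)/107) = 1/(-281 + (-91/107 + √3/107)) = 1/(-30158/107 + √3/107)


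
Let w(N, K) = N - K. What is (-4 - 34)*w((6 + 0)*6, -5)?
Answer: -1558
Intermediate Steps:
(-4 - 34)*w((6 + 0)*6, -5) = (-4 - 34)*((6 + 0)*6 - 1*(-5)) = -38*(6*6 + 5) = -38*(36 + 5) = -38*41 = -1558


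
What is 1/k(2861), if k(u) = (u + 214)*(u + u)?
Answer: 1/17595150 ≈ 5.6834e-8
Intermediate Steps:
k(u) = 2*u*(214 + u) (k(u) = (214 + u)*(2*u) = 2*u*(214 + u))
1/k(2861) = 1/(2*2861*(214 + 2861)) = 1/(2*2861*3075) = 1/17595150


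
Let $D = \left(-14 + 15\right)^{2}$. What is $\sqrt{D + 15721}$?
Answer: $\sqrt{15722} \approx 125.39$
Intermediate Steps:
$D = 1$ ($D = 1^{2} = 1$)
$\sqrt{D + 15721} = \sqrt{1 + 15721} = \sqrt{15722}$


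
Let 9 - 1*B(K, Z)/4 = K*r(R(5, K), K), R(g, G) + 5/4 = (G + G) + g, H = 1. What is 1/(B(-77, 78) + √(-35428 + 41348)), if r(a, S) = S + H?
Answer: -5843/136561116 - √370/136561116 ≈ -4.2928e-5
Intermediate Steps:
R(g, G) = -5/4 + g + 2*G (R(g, G) = -5/4 + ((G + G) + g) = -5/4 + (2*G + g) = -5/4 + (g + 2*G) = -5/4 + g + 2*G)
r(a, S) = 1 + S (r(a, S) = S + 1 = 1 + S)
B(K, Z) = 36 - 4*K*(1 + K)
1/(B(-77, 78) + √(-35428 + 41348)) = 1/((36 - 4*(-77)*(1 - 77)) + √(-35428 + 41348)) = 1/((36 - 4*(-77)*(-76)) + √5920) = 1/((36 - 23408) + 4*√370) = 1/(-23372 + 4*√370)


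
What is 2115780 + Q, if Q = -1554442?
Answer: 561338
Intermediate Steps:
2115780 + Q = 2115780 - 1554442 = 561338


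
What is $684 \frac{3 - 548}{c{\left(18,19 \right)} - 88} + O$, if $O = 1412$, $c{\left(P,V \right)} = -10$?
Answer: $\frac{255578}{49} \approx 5215.9$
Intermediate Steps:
$684 \frac{3 - 548}{c{\left(18,19 \right)} - 88} + O = 684 \frac{3 - 548}{-10 - 88} + 1412 = 684 \left(- \frac{545}{-98}\right) + 1412 = 684 \left(\left(-545\right) \left(- \frac{1}{98}\right)\right) + 1412 = 684 \cdot \frac{545}{98} + 1412 = \frac{186390}{49} + 1412 = \frac{255578}{49}$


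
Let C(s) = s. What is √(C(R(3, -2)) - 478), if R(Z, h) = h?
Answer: 4*I*√30 ≈ 21.909*I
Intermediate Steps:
√(C(R(3, -2)) - 478) = √(-2 - 478) = √(-480) = 4*I*√30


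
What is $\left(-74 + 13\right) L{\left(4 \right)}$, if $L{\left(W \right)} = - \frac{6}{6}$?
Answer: $61$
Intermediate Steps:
$L{\left(W \right)} = -1$ ($L{\left(W \right)} = \left(-6\right) \frac{1}{6} = -1$)
$\left(-74 + 13\right) L{\left(4 \right)} = \left(-74 + 13\right) \left(-1\right) = \left(-61\right) \left(-1\right) = 61$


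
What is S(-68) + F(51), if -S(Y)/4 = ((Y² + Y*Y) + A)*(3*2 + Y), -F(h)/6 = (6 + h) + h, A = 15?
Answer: 2296576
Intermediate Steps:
F(h) = -36 - 12*h (F(h) = -6*((6 + h) + h) = -6*(6 + 2*h) = -36 - 12*h)
S(Y) = -4*(6 + Y)*(15 + 2*Y²) (S(Y) = -4*((Y² + Y*Y) + 15)*(3*2 + Y) = -4*((Y² + Y²) + 15)*(6 + Y) = -4*(2*Y² + 15)*(6 + Y) = -4*(15 + 2*Y²)*(6 + Y) = -4*(6 + Y)*(15 + 2*Y²))
S(-68) + F(51) = (-360 - 60*(-68) - 48*(-68)² - 8*(-68)³) + (-36 - 12*51) = (-360 + 4080 - 48*4624 - 8*(-314432)) + (-36 - 612) = (-360 + 4080 - 221952 + 2515456) - 648 = 2297224 - 648 = 2296576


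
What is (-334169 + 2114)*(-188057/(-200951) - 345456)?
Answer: 23051105553600945/200951 ≈ 1.1471e+11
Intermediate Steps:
(-334169 + 2114)*(-188057/(-200951) - 345456) = -332055*(-188057*(-1/200951) - 345456) = -332055*(188057/200951 - 345456) = -332055*(-69419540599/200951) = 23051105553600945/200951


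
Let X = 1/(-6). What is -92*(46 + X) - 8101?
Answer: -36953/3 ≈ -12318.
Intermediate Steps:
X = -⅙ ≈ -0.16667
-92*(46 + X) - 8101 = -92*(46 - ⅙) - 8101 = -92*275/6 - 8101 = -12650/3 - 8101 = -36953/3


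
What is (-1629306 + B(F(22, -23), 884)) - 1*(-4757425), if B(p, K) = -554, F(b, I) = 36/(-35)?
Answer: 3127565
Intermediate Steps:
F(b, I) = -36/35 (F(b, I) = 36*(-1/35) = -36/35)
(-1629306 + B(F(22, -23), 884)) - 1*(-4757425) = (-1629306 - 554) - 1*(-4757425) = -1629860 + 4757425 = 3127565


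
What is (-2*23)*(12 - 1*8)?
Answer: -184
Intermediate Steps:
(-2*23)*(12 - 1*8) = -46*(12 - 8) = -46*4 = -184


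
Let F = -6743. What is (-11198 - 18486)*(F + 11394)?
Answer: -138060284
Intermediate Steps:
(-11198 - 18486)*(F + 11394) = (-11198 - 18486)*(-6743 + 11394) = -29684*4651 = -138060284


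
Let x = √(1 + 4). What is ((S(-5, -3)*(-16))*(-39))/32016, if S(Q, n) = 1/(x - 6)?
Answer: -78/20677 - 13*√5/20677 ≈ -0.0051782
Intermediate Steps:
x = √5 ≈ 2.2361
S(Q, n) = 1/(-6 + √5) (S(Q, n) = 1/(√5 - 6) = 1/(-6 + √5))
((S(-5, -3)*(-16))*(-39))/32016 = (((-6/31 - √5/31)*(-16))*(-39))/32016 = ((96/31 + 16*√5/31)*(-39))*(1/32016) = (-3744/31 - 624*√5/31)*(1/32016) = -78/20677 - 13*√5/20677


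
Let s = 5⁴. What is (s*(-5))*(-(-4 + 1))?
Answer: -9375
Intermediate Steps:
s = 625
(s*(-5))*(-(-4 + 1)) = (625*(-5))*(-(-4 + 1)) = -(-3125)*(-3) = -3125*3 = -9375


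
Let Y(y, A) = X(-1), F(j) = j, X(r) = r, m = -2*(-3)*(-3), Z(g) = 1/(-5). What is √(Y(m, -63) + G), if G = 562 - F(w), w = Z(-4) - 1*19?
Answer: √14505/5 ≈ 24.087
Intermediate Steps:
Z(g) = -⅕
w = -96/5 (w = -⅕ - 1*19 = -⅕ - 19 = -96/5 ≈ -19.200)
m = -18 (m = 6*(-3) = -18)
Y(y, A) = -1
G = 2906/5 (G = 562 - 1*(-96/5) = 562 + 96/5 = 2906/5 ≈ 581.20)
√(Y(m, -63) + G) = √(-1 + 2906/5) = √(2901/5) = √14505/5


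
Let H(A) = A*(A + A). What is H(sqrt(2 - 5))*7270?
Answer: -43620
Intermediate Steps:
H(A) = 2*A**2 (H(A) = A*(2*A) = 2*A**2)
H(sqrt(2 - 5))*7270 = (2*(sqrt(2 - 5))**2)*7270 = (2*(sqrt(-3))**2)*7270 = (2*(I*sqrt(3))**2)*7270 = (2*(-3))*7270 = -6*7270 = -43620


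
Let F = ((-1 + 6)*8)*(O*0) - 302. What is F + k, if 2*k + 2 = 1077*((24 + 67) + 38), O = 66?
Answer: 138327/2 ≈ 69164.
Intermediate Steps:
k = 138931/2 (k = -1 + (1077*((24 + 67) + 38))/2 = -1 + (1077*(91 + 38))/2 = -1 + (1077*129)/2 = -1 + (1/2)*138933 = -1 + 138933/2 = 138931/2 ≈ 69466.)
F = -302 (F = ((-1 + 6)*8)*(66*0) - 302 = (5*8)*0 - 302 = 40*0 - 302 = 0 - 302 = -302)
F + k = -302 + 138931/2 = 138327/2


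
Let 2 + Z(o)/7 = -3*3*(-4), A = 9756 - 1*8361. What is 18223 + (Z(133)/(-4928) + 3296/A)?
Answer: 8949358397/491040 ≈ 18225.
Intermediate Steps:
A = 1395 (A = 9756 - 8361 = 1395)
Z(o) = 238 (Z(o) = -14 + 7*(-3*3*(-4)) = -14 + 7*(-9*(-4)) = -14 + 7*36 = -14 + 252 = 238)
18223 + (Z(133)/(-4928) + 3296/A) = 18223 + (238/(-4928) + 3296/1395) = 18223 + (238*(-1/4928) + 3296*(1/1395)) = 18223 + (-17/352 + 3296/1395) = 18223 + 1136477/491040 = 8949358397/491040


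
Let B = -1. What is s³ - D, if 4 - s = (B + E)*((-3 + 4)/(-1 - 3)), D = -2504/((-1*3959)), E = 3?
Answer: 2866079/31672 ≈ 90.493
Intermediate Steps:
D = 2504/3959 (D = -2504/(-3959) = -2504*(-1/3959) = 2504/3959 ≈ 0.63248)
s = 9/2 (s = 4 - (-1 + 3)*(-3 + 4)/(-1 - 3) = 4 - 2*1/(-4) = 4 - 2*1*(-¼) = 4 - 2*(-1)/4 = 4 - 1*(-½) = 4 + ½ = 9/2 ≈ 4.5000)
s³ - D = (9/2)³ - 1*2504/3959 = 729/8 - 2504/3959 = 2866079/31672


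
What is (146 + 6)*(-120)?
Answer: -18240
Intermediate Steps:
(146 + 6)*(-120) = 152*(-120) = -18240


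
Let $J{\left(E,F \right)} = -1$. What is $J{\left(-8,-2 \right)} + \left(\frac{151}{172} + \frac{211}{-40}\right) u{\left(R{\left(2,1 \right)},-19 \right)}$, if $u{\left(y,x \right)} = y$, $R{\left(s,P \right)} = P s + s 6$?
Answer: $- \frac{53801}{860} \approx -62.559$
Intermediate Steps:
$R{\left(s,P \right)} = 6 s + P s$ ($R{\left(s,P \right)} = P s + 6 s = 6 s + P s$)
$J{\left(-8,-2 \right)} + \left(\frac{151}{172} + \frac{211}{-40}\right) u{\left(R{\left(2,1 \right)},-19 \right)} = -1 + \left(\frac{151}{172} + \frac{211}{-40}\right) 2 \left(6 + 1\right) = -1 + \left(151 \cdot \frac{1}{172} + 211 \left(- \frac{1}{40}\right)\right) 2 \cdot 7 = -1 + \left(\frac{151}{172} - \frac{211}{40}\right) 14 = -1 - \frac{52941}{860} = - \frac{53801}{860}$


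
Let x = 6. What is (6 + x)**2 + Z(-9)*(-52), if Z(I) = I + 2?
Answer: 508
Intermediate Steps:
Z(I) = 2 + I
(6 + x)**2 + Z(-9)*(-52) = (6 + 6)**2 + (2 - 9)*(-52) = 12**2 - 7*(-52) = 144 + 364 = 508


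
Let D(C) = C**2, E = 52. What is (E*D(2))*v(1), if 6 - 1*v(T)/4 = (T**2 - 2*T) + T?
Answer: 4992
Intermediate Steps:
v(T) = 24 - 4*T**2 + 4*T (v(T) = 24 - 4*((T**2 - 2*T) + T) = 24 - 4*(T**2 - T) = 24 + (-4*T**2 + 4*T) = 24 - 4*T**2 + 4*T)
(E*D(2))*v(1) = (52*2**2)*(24 - 4*1**2 + 4*1) = (52*4)*(24 - 4*1 + 4) = 208*(24 - 4 + 4) = 208*24 = 4992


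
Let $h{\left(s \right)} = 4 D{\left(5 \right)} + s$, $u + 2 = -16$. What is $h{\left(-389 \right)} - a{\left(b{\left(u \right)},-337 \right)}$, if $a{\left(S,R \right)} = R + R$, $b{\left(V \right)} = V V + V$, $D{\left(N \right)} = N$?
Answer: $305$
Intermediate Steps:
$u = -18$ ($u = -2 - 16 = -18$)
$b{\left(V \right)} = V + V^{2}$ ($b{\left(V \right)} = V^{2} + V = V + V^{2}$)
$h{\left(s \right)} = 20 + s$ ($h{\left(s \right)} = 4 \cdot 5 + s = 20 + s$)
$a{\left(S,R \right)} = 2 R$
$h{\left(-389 \right)} - a{\left(b{\left(u \right)},-337 \right)} = \left(20 - 389\right) - 2 \left(-337\right) = -369 - -674 = -369 + 674 = 305$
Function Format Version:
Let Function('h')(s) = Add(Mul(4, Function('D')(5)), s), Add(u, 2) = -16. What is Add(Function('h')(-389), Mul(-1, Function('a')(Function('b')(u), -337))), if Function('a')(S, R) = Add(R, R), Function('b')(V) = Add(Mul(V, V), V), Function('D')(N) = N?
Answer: 305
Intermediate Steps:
u = -18 (u = Add(-2, -16) = -18)
Function('b')(V) = Add(V, Pow(V, 2)) (Function('b')(V) = Add(Pow(V, 2), V) = Add(V, Pow(V, 2)))
Function('h')(s) = Add(20, s) (Function('h')(s) = Add(Mul(4, 5), s) = Add(20, s))
Function('a')(S, R) = Mul(2, R)
Add(Function('h')(-389), Mul(-1, Function('a')(Function('b')(u), -337))) = Add(Add(20, -389), Mul(-1, Mul(2, -337))) = Add(-369, Mul(-1, -674)) = Add(-369, 674) = 305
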